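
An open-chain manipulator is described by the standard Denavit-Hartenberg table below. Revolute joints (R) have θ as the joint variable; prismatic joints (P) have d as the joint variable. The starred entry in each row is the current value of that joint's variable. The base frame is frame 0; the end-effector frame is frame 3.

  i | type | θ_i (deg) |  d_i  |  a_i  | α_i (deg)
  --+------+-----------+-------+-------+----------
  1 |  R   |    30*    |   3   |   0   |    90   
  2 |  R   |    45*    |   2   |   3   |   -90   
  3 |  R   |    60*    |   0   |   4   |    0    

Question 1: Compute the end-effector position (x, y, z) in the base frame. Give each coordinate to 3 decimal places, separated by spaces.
2.330 3.036 6.536

after link 1: o_1 = (0.0000, 0.0000, 3.0000)
after link 2: o_2 = (2.8371, -0.6714, 5.1213)
after link 3: o_3 = (2.3298, 3.0357, 6.5355)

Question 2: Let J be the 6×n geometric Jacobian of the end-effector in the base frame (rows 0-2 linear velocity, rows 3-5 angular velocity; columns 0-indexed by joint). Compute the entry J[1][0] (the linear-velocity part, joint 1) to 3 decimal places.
2.330

axis z_0 = ẑ; lever o_n−o_0 = (2.3298,3.0357,6.5355)
cross product → J_v[:, 0] = (-3.0357,2.3298,0.0000)
J_ω[:, 0] = z_0
entry J[1][0] = 2.3298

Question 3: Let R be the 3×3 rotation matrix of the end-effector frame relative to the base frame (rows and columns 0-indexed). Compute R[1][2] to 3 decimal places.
End-effector z-axis (col 2 of R) = (-0.6124,-0.3536,0.7071)
R[1][2] = -0.3536

-0.354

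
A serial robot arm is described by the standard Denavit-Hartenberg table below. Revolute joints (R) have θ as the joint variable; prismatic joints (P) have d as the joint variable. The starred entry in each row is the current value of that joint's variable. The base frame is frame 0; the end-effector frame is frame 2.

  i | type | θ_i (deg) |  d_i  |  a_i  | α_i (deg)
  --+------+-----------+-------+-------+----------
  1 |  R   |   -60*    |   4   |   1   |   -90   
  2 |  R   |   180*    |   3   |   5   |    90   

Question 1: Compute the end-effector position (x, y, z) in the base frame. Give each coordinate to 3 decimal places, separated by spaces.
after link 1: o_1 = (0.5000, -0.8660, 4.0000)
after link 2: o_2 = (0.5981, 4.9641, 4.0000)

0.598 4.964 4.000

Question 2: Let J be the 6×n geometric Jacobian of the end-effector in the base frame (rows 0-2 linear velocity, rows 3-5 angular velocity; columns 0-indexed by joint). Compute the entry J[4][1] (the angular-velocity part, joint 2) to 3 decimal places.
axis z_1 = (0.8660,0.5000,0.0000); lever o_n−o_1 = (0.0981,5.8301,-0.0000)
cross product → J_v[:, 1] = (-0.0000,0.0000,5.0000)
J_ω[:, 1] = z_1
entry J[4][1] = 0.5000

0.500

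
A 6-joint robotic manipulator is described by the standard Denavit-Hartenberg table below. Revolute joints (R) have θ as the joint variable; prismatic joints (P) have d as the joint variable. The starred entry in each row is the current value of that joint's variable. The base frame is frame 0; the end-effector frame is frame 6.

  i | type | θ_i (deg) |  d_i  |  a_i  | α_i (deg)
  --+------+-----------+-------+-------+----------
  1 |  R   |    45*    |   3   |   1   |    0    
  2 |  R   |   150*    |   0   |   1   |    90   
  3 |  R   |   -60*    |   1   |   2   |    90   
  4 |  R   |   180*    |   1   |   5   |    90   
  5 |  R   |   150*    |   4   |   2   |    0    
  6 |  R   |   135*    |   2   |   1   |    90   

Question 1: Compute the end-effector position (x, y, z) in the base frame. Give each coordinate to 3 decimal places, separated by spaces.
after link 1: o_1 = (0.7071, 0.7071, 3.0000)
after link 2: o_2 = (-0.2588, 0.4483, 3.0000)
after link 3: o_3 = (-1.4836, 1.1554, 1.2679)
after link 4: o_4 = (1.7678, 2.0266, 5.0981)
after link 5: o_5 = (0.7325, 5.8903, 3.0981)
after link 6: o_6 = (-0.4682, 7.6391, 3.8052)

-0.468 7.639 3.805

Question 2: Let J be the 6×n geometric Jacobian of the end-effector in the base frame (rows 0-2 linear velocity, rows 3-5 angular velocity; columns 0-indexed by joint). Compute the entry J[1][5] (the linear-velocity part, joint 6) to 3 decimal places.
0.183

axis z_5 = (-0.2588,0.9659,-0.0000); lever o_n−o_5 = (-1.2007,1.7488,0.7071)
cross product → J_v[:, 5] = (0.6830,0.1830,0.7071)
J_ω[:, 5] = z_5
entry J[1][5] = 0.1830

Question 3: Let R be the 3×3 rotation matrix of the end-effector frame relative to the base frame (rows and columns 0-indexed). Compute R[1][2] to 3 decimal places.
End-effector z-axis (col 2 of R) = (-0.6830,-0.1830,-0.7071)
R[1][2] = -0.1830

-0.183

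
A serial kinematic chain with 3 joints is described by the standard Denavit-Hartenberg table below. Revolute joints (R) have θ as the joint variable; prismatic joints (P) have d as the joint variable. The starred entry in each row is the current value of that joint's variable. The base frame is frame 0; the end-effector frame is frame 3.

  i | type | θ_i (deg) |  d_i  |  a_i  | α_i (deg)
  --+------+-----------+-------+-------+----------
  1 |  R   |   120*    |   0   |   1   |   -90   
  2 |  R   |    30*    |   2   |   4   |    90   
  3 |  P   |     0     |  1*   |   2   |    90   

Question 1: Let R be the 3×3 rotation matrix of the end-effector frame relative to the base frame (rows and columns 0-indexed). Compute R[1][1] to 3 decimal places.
End-effector y-axis (col 1 of R) = (-0.2500,0.4330,0.8660)
R[1][1] = 0.4330

0.433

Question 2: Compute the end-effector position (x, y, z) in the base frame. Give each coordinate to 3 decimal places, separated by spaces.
-5.080 4.799 -2.134

after link 1: o_1 = (-0.5000, 0.8660, 0.0000)
after link 2: o_2 = (-3.9641, 2.8660, -2.0000)
after link 3: o_3 = (-5.0801, 4.7990, -2.1340)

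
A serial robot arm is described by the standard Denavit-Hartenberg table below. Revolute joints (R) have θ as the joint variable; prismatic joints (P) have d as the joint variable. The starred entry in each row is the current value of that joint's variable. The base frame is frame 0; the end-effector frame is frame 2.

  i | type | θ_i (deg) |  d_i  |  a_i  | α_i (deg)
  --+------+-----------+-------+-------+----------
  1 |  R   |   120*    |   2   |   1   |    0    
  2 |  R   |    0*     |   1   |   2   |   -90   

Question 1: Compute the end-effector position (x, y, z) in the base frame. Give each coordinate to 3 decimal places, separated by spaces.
after link 1: o_1 = (-0.5000, 0.8660, 2.0000)
after link 2: o_2 = (-1.5000, 2.5981, 3.0000)

-1.500 2.598 3.000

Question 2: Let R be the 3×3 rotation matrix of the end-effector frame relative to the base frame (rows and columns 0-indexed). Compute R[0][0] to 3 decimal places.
End-effector x-axis (col 0 of R) = (-0.5000,0.8660,0.0000)
R[0][0] = -0.5000

-0.500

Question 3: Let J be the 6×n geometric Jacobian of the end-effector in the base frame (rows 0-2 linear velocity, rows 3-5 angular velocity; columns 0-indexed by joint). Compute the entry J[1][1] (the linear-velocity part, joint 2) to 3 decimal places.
-1.000

axis z_1 = (0.0000,0.0000,1.0000); lever o_n−o_1 = (-1.0000,1.7321,1.0000)
cross product → J_v[:, 1] = (-1.7321,-1.0000,0.0000)
J_ω[:, 1] = z_1
entry J[1][1] = -1.0000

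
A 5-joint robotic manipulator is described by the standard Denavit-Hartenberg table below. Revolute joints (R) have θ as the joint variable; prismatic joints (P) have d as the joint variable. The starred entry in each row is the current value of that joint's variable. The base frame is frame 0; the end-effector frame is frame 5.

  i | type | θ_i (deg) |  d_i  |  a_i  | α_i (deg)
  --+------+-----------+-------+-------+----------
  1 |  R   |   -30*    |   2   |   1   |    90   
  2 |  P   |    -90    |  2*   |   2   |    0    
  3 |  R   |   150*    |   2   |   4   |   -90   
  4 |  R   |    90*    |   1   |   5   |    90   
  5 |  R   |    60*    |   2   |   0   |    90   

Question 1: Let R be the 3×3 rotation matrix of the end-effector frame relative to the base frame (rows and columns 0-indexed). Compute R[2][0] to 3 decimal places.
End-effector x-axis (col 0 of R) = (-0.3995,0.8080,0.4330)
R[2][0] = 0.4330

0.433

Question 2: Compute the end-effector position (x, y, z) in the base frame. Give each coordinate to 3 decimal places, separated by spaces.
3.214 -0.701 5.696

after link 1: o_1 = (0.8660, -0.5000, 2.0000)
after link 2: o_2 = (-0.1340, -2.2321, 0.0000)
after link 3: o_3 = (0.5981, -4.9641, 3.4641)
after link 4: o_4 = (2.3481, -0.2010, 3.9641)
after link 5: o_5 = (3.2141, -0.7010, 5.6962)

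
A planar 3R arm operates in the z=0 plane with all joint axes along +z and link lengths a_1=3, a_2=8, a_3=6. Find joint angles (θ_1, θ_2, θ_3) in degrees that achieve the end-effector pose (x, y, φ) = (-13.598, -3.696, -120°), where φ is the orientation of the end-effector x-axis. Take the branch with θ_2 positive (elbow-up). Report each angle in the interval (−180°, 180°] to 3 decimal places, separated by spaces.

149.997 30.003 60.000

wrist centre = target − a_3·(cos φ, sin φ) = (-10.5980, 1.5002)
cos θ_2 = (114.5681−3²−8²)/(2·3·8) = 0.8660; θ_2 = 30.0028° (elbow-up)
β = atan2(1.5002,-10.5980) = 171.9433°; ψ = atan2(4.0003,9.9280) = 21.9462°
θ_1 = β − ψ = 149.9971°
θ_3 = φ − θ_1 − θ_2 = 60.0001° (wrapped to (-180°,180°])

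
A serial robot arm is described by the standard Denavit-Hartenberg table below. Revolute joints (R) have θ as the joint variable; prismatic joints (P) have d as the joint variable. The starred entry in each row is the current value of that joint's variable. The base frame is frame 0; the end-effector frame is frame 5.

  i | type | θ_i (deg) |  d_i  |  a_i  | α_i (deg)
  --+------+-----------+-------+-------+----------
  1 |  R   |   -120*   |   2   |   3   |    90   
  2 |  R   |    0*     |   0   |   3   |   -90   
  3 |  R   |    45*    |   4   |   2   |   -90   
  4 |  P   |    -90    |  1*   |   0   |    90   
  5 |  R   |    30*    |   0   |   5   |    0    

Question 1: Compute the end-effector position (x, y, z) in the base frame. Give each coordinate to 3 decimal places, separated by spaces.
after link 1: o_1 = (-1.5000, -2.5981, 2.0000)
after link 2: o_2 = (-3.0000, -5.1962, 2.0000)
after link 3: o_3 = (-2.4824, -7.1280, 6.0000)
after link 4: o_4 = (-1.5164, -6.8692, 6.0000)
after link 5: o_5 = (0.8984, -6.2221, 10.3301)

0.898 -6.222 10.330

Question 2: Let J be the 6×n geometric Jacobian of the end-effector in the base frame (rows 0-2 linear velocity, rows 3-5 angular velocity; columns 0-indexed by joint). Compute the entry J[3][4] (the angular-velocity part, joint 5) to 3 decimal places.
axis z_4 = (-0.2588,0.9659,0.0000); lever o_n−o_4 = (2.4148,0.6470,4.3301)
cross product → J_v[:, 4] = (4.1826,1.1207,-2.5000)
J_ω[:, 4] = z_4
entry J[3][4] = -0.2588

-0.259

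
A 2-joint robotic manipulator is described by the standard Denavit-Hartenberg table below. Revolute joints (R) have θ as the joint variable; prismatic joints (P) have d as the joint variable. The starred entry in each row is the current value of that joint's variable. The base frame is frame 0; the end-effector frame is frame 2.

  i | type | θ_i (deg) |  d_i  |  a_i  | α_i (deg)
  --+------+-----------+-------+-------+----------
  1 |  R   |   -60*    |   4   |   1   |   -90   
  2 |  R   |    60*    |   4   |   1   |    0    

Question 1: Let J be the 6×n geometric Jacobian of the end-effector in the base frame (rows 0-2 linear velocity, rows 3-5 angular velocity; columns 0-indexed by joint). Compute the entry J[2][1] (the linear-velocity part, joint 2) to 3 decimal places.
-0.500

axis z_1 = (0.8660,0.5000,0.0000); lever o_n−o_1 = (3.7141,1.5670,-0.8660)
cross product → J_v[:, 1] = (-0.4330,0.7500,-0.5000)
J_ω[:, 1] = z_1
entry J[2][1] = -0.5000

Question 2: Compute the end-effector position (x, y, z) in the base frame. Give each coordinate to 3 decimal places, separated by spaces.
4.214 0.701 3.134

after link 1: o_1 = (0.5000, -0.8660, 4.0000)
after link 2: o_2 = (4.2141, 0.7010, 3.1340)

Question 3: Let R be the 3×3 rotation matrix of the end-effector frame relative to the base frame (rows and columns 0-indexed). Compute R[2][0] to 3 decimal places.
End-effector x-axis (col 0 of R) = (0.2500,-0.4330,-0.8660)
R[2][0] = -0.8660

-0.866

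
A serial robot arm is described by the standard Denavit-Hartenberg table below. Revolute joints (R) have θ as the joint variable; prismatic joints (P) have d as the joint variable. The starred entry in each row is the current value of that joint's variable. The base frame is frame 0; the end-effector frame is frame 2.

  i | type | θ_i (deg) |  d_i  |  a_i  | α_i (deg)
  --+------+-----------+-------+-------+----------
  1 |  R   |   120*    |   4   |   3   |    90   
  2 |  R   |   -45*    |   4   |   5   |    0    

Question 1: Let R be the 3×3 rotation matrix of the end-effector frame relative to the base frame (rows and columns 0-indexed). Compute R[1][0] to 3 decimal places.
0.612

End-effector x-axis (col 0 of R) = (-0.3536,0.6124,-0.7071)
R[1][0] = 0.6124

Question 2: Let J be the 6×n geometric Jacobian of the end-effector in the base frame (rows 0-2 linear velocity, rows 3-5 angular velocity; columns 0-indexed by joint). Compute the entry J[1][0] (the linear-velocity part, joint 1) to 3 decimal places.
axis z_0 = ẑ; lever o_n−o_0 = (0.1963,7.6599,0.4645)
cross product → J_v[:, 0] = (-7.6599,0.1963,0.0000)
J_ω[:, 0] = z_0
entry J[1][0] = 0.1963

0.196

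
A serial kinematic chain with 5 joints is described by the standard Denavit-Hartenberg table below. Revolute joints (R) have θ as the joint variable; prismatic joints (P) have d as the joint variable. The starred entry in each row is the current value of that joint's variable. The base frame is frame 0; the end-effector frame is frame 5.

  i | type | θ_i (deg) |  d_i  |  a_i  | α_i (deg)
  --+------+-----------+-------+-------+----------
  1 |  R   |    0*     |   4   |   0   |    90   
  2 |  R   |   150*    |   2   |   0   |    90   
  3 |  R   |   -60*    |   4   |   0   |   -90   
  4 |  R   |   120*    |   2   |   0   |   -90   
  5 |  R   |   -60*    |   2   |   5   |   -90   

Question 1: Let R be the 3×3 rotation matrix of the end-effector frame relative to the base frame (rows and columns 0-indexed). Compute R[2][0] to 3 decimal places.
-0.063

End-effector x-axis (col 0 of R) = (-0.7578,-0.6495,-0.0625)
R[2][0] = -0.0625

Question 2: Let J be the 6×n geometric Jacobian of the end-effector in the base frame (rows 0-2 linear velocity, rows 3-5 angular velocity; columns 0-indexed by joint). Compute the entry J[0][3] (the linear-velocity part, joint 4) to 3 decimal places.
1.996

axis z_3 = (-0.7500,-0.5000,0.4330); lever o_n−o_3 = (-4.0389,-5.7476,0.9865)
cross product → J_v[:, 3] = (1.9955,-1.0090,2.2913)
J_ω[:, 3] = z_3
entry J[0][3] = 1.9955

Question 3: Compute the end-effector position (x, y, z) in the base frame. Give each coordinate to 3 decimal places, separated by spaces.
after link 1: o_1 = (0.0000, 0.0000, 4.0000)
after link 2: o_2 = (0.0000, -2.0000, 4.0000)
after link 3: o_3 = (2.0000, -2.0000, 7.4641)
after link 4: o_4 = (0.5000, -3.0000, 8.3301)
after link 5: o_5 = (-2.0389, -7.7476, 8.4506)

-2.039 -7.748 8.451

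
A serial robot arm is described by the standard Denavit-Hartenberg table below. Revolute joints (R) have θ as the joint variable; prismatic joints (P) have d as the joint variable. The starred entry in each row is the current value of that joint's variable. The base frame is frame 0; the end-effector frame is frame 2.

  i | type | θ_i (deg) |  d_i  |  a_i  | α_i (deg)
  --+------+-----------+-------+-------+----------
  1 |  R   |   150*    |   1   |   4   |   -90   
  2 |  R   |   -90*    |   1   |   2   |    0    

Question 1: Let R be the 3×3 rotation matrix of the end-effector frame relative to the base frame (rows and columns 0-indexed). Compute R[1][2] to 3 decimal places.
-0.866

End-effector z-axis (col 2 of R) = (-0.5000,-0.8660,0.0000)
R[1][2] = -0.8660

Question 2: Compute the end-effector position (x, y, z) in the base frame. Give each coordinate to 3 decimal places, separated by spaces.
after link 1: o_1 = (-3.4641, 2.0000, 1.0000)
after link 2: o_2 = (-3.9641, 1.1340, 3.0000)

-3.964 1.134 3.000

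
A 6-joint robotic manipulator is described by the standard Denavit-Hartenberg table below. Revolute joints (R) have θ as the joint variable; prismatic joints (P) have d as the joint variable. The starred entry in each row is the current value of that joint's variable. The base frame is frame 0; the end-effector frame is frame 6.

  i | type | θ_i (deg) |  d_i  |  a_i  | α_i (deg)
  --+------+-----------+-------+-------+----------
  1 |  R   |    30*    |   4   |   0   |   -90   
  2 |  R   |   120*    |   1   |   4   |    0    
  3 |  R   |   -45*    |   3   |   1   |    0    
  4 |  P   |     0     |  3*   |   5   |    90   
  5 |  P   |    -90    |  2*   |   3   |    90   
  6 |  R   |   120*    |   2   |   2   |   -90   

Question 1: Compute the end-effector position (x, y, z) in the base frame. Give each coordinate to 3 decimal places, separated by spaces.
-0.214 5.650 -2.362

after link 1: o_1 = (0.0000, 0.0000, 4.0000)
after link 2: o_2 = (-2.2321, -0.1340, 0.5359)
after link 3: o_3 = (-3.5079, 2.5935, -0.4300)
after link 4: o_4 = (-3.8872, 5.8386, -5.2597)
after link 5: o_5 = (-0.7142, 4.2065, -4.7420)
after link 6: o_6 = (-0.2136, 5.6502, -2.3619)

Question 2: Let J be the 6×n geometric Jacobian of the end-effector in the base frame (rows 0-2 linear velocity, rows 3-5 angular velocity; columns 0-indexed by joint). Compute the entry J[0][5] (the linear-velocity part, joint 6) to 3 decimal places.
-1.703

axis z_5 = (-0.2241,-0.1294,0.9659); lever o_n−o_5 = (0.5006,1.4437,2.3801)
cross product → J_v[:, 5] = (-1.7025,1.0170,-0.2588)
J_ω[:, 5] = z_5
entry J[0][5] = -1.7025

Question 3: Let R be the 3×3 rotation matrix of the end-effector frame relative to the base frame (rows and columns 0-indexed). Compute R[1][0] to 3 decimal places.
End-effector x-axis (col 0 of R) = (0.4744,0.8513,0.2241)
R[1][0] = 0.8513

0.851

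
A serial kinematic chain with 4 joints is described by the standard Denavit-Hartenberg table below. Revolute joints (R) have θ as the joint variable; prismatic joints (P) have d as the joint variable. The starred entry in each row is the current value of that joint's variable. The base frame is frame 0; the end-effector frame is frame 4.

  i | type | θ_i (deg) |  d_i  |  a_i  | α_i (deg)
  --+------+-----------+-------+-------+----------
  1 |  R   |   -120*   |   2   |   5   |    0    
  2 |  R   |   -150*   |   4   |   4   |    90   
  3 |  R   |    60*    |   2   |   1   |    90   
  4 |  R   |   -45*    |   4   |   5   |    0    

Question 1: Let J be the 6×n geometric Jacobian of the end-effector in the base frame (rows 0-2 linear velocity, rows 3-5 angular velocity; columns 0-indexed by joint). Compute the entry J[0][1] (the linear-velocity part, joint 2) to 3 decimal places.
axis z_1 = (0.0000,0.0000,1.0000); lever o_n−o_1 = (-1.5355,9.7319,5.9279)
cross product → J_v[:, 1] = (-9.7319,-1.5355,0.0000)
J_ω[:, 1] = z_1
entry J[0][1] = -9.7319

-9.732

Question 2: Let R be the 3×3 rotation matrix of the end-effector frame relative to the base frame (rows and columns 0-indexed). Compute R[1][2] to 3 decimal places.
0.866

End-effector z-axis (col 2 of R) = (-0.0000,0.8660,-0.5000)
R[1][2] = 0.8660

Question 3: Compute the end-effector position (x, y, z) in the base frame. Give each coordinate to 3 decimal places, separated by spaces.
after link 1: o_1 = (-2.5000, -4.3301, 2.0000)
after link 2: o_2 = (-2.5000, -0.3301, 6.0000)
after link 3: o_3 = (-0.5000, 0.1699, 6.8660)
after link 4: o_4 = (-4.0355, 5.4017, 7.9279)

-4.036 5.402 7.928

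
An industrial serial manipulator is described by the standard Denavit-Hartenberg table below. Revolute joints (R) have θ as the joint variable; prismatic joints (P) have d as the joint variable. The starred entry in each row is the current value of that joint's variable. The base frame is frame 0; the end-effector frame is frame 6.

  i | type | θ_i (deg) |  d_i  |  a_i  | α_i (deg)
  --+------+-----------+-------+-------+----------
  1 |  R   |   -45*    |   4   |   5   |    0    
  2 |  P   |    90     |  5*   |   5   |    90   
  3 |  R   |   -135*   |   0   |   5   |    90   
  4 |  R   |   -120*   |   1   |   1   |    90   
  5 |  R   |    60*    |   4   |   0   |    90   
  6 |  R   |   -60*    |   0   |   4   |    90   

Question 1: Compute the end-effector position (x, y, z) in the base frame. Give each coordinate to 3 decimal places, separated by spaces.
2.902 -2.099 8.432

after link 1: o_1 = (3.5355, -3.5355, 4.0000)
after link 2: o_2 = (7.0711, 0.0000, 9.0000)
after link 3: o_3 = (4.5711, -2.5000, 5.4645)
after link 4: o_4 = (3.7087, -2.1376, 6.5251)
after link 5: o_5 = (6.8550, -1.8198, 8.9746)
after link 6: o_6 = (2.9018, -2.0987, 8.4316)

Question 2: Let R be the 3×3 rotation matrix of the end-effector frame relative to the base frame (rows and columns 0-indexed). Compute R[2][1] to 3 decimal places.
End-effector y-axis (col 1 of R) = (-0.0638,0.9968,-0.0474)
R[2][1] = -0.0474

-0.047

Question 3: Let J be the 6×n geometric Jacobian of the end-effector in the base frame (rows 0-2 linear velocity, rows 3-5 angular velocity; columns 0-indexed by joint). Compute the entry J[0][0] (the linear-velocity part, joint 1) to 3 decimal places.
axis z_0 = ẑ; lever o_n−o_0 = (2.9018,-2.0987,8.4316)
cross product → J_v[:, 0] = (2.0987,2.9018,-0.0000)
J_ω[:, 0] = z_0
entry J[0][0] = 2.0987

2.099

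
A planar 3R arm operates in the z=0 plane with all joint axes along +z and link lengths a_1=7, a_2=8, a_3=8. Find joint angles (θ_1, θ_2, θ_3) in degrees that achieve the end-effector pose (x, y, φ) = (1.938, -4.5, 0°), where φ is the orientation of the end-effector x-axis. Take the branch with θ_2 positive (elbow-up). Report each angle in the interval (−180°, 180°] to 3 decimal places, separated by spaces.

150.000 120.001 89.999

wrist centre = target − a_3·(cos φ, sin φ) = (-6.0620, -4.5000)
cos θ_2 = (56.9978−7²−8²)/(2·7·8) = -0.5000; θ_2 = 120.0013° (elbow-up)
β = atan2(-4.5000,-6.0620) = -143.4124°; ψ = atan2(6.9281,2.9998) = 66.5876°
θ_1 = β − ψ = -210.0000°
θ_3 = φ − θ_1 − θ_2 = 89.9987° (wrapped to (-180°,180°])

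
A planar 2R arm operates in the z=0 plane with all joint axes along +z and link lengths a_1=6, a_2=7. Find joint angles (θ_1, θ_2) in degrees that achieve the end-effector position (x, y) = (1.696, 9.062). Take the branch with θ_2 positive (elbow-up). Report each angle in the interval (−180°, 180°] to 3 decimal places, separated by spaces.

29.999 90.003

cos θ_2 = (84.9963−6²−7²)/(2·6·7) = -0.0000; θ_2 = 90.0026° (elbow-up)
β = atan2(9.0620,1.6960) = 79.3994°; ψ = atan2(7.0000,5.9997) = 49.4002°
θ_1 = β − ψ = 29.9993°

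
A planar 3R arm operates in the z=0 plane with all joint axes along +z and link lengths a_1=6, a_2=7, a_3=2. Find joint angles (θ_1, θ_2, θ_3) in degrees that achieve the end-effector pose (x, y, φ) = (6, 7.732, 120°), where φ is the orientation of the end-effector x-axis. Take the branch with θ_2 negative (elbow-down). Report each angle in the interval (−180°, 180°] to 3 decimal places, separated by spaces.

90.000 -90.000 120.000

wrist centre = target − a_3·(cos φ, sin φ) = (7.0000, 5.9999)
cos θ_2 = (84.9994−6²−7²)/(2·6·7) = -0.0000; θ_2 = -90.0004° (elbow-down)
β = atan2(5.9999,7.0000) = 40.6011°; ψ = atan2(-7.0000,5.9999) = -49.3989°
θ_1 = β − ψ = 90.0000°
θ_3 = φ − θ_1 − θ_2 = 120.0004° (wrapped to (-180°,180°])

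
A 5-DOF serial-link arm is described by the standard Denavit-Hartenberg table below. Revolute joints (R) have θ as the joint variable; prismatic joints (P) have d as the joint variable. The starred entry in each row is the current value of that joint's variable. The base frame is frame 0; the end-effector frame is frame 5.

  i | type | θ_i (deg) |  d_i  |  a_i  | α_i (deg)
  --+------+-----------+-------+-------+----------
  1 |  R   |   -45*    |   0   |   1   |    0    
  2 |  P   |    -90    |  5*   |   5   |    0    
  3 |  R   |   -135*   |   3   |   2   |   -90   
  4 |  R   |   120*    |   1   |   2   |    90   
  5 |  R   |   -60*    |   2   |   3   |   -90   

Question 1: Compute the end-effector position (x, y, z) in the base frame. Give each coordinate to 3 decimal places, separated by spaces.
after link 1: o_1 = (0.7071, -0.7071, 0.0000)
after link 2: o_2 = (-2.8284, -4.2426, 5.0000)
after link 3: o_3 = (-2.8284, -2.2426, 8.0000)
after link 4: o_4 = (-3.8284, -3.2426, 6.2679)
after link 5: o_5 = (-1.2304, -2.2606, 3.9689)

-1.230 -2.261 3.969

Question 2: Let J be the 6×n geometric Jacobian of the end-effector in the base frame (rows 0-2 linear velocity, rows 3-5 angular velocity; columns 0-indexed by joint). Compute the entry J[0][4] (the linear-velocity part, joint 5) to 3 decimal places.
-1.500

axis z_4 = (-0.0000,0.8660,-0.5000); lever o_n−o_4 = (2.5981,0.9821,-2.2990)
cross product → J_v[:, 4] = (-1.5000,-1.2990,-2.2500)
J_ω[:, 4] = z_4
entry J[0][4] = -1.5000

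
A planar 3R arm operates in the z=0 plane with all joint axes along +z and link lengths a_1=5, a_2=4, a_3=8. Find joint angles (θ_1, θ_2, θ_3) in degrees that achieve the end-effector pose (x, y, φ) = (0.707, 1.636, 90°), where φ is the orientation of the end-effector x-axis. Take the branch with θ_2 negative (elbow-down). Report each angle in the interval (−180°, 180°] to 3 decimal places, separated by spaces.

wrist centre = target − a_3·(cos φ, sin φ) = (0.7070, -6.3640)
cos θ_2 = (41.0003−5²−4²)/(2·5·4) = 0.0000; θ_2 = -89.9995° (elbow-down)
β = atan2(-6.3640,0.7070) = -83.6608°; ψ = atan2(-4.0000,5.0000) = -38.6596°
θ_1 = β − ψ = -45.0012°
θ_3 = φ − θ_1 − θ_2 = -134.9993° (wrapped to (-180°,180°])

-45.001 -90.000 -134.999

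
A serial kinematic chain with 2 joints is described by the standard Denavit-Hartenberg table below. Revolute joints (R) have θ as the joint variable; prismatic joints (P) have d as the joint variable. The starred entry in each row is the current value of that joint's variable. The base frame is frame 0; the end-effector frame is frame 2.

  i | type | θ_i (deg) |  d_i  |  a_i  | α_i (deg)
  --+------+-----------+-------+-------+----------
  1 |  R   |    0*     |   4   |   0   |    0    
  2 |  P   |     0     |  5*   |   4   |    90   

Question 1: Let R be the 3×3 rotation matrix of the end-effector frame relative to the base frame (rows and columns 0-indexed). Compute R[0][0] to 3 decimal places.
End-effector x-axis (col 0 of R) = (1.0000,0.0000,0.0000)
R[0][0] = 1.0000

1.000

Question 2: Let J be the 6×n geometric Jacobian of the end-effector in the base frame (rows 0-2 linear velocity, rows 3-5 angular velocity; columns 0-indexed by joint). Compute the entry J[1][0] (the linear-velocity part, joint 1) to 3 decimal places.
4.000

axis z_0 = ẑ; lever o_n−o_0 = (4.0000,0.0000,9.0000)
cross product → J_v[:, 0] = (0.0000,4.0000,0.0000)
J_ω[:, 0] = z_0
entry J[1][0] = 4.0000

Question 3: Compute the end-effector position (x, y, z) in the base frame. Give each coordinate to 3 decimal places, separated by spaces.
4.000 0.000 9.000

after link 1: o_1 = (0.0000, 0.0000, 4.0000)
after link 2: o_2 = (4.0000, 0.0000, 9.0000)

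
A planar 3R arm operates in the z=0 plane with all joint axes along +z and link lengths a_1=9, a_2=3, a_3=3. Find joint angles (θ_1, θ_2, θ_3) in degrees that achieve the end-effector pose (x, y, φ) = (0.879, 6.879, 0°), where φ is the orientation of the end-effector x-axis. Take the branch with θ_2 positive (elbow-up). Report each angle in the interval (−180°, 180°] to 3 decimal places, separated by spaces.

89.996 134.995 135.009

wrist centre = target − a_3·(cos φ, sin φ) = (-2.1210, 6.8790)
cos θ_2 = (51.8193−9²−3²)/(2·9·3) = -0.7071; θ_2 = 134.9954° (elbow-up)
β = atan2(6.8790,-2.1210) = 107.1361°; ψ = atan2(2.1215,6.8788) = 17.1402°
θ_1 = β − ψ = 89.9959°
θ_3 = φ − θ_1 − θ_2 = 135.0087° (wrapped to (-180°,180°])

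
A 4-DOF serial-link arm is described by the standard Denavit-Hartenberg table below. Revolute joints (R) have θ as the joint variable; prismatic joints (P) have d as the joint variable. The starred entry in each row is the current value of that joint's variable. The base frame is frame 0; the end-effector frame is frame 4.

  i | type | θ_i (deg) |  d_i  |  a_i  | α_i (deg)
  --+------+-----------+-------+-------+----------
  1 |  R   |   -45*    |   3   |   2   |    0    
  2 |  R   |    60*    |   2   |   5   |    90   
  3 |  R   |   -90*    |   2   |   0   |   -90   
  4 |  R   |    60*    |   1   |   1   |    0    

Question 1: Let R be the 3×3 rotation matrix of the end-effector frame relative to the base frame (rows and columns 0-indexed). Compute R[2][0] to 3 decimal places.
-0.500

End-effector x-axis (col 0 of R) = (-0.2241,0.8365,-0.5000)
R[2][0] = -0.5000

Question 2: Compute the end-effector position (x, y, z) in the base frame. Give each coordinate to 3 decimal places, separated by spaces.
after link 1: o_1 = (1.4142, -1.4142, 3.0000)
after link 2: o_2 = (6.2438, -0.1201, 5.0000)
after link 3: o_3 = (6.7615, -2.0520, 5.0000)
after link 4: o_4 = (7.5033, -0.9566, 4.5000)

7.503 -0.957 4.500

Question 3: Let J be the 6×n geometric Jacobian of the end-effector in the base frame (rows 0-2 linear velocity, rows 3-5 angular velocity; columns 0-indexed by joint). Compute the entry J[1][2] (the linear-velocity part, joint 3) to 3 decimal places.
0.129

axis z_2 = (0.2588,-0.9659,0.0000); lever o_n−o_2 = (1.2594,-0.8365,-0.5000)
cross product → J_v[:, 2] = (0.4830,0.1294,1.0000)
J_ω[:, 2] = z_2
entry J[1][2] = 0.1294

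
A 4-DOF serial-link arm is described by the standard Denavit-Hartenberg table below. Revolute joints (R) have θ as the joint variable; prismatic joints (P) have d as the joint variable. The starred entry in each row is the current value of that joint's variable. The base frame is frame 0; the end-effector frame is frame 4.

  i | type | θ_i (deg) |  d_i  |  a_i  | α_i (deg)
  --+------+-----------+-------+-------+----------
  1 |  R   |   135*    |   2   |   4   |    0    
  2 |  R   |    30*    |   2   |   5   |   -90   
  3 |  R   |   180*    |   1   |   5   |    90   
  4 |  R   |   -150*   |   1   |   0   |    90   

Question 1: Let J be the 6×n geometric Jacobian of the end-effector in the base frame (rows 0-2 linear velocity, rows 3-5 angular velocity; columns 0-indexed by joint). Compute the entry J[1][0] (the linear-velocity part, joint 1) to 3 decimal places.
-3.087

axis z_0 = ẑ; lever o_n−o_0 = (-3.0872,1.8625,3.0000)
cross product → J_v[:, 0] = (-1.8625,-3.0872,0.0000)
J_ω[:, 0] = z_0
entry J[1][0] = -3.0872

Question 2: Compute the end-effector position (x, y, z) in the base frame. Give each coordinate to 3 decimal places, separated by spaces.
after link 1: o_1 = (-2.8284, 2.8284, 2.0000)
after link 2: o_2 = (-7.6581, 4.1225, 4.0000)
after link 3: o_3 = (-3.0872, 1.8625, 4.0000)
after link 4: o_4 = (-3.0872, 1.8625, 3.0000)

-3.087 1.863 3.000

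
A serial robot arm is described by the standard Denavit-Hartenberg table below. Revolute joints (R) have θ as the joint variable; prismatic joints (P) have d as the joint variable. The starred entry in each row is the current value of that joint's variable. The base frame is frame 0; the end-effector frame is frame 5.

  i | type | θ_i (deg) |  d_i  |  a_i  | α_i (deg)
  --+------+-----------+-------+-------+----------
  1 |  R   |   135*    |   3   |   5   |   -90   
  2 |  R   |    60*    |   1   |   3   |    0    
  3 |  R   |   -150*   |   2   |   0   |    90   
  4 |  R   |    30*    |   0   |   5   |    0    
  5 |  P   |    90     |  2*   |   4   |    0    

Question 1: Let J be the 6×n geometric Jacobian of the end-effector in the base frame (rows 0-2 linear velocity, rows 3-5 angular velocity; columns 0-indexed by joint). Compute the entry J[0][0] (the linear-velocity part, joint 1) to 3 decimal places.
axis z_0 = ẑ; lever o_n−o_0 = (-9.5206,-3.1566,2.7321)
cross product → J_v[:, 0] = (3.1566,-9.5206,0.0000)
J_ω[:, 0] = z_0
entry J[0][0] = 3.1566

3.157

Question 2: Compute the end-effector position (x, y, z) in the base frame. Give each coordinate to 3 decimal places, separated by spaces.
after link 1: o_1 = (-3.5355, 3.5355, 3.0000)
after link 2: o_2 = (-5.3033, 3.8891, 0.4019)
after link 3: o_3 = (-6.7175, 2.4749, 0.4019)
after link 4: o_4 = (-8.4853, 0.7071, 4.7321)
after link 5: o_5 = (-9.5206, -3.1566, 2.7321)

-9.521 -3.157 2.732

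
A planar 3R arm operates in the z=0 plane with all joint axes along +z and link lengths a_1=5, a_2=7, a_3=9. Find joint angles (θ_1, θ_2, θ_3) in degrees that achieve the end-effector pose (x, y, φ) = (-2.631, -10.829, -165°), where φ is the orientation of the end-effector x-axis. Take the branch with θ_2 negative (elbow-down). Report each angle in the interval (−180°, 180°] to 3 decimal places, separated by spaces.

wrist centre = target − a_3·(cos φ, sin φ) = (6.0623, -8.4996)
cos θ_2 = (108.9956−5²−7²)/(2·5·7) = 0.4999; θ_2 = -60.0042° (elbow-down)
β = atan2(-8.4996,6.0623) = -54.5018°; ψ = atan2(-6.0624,8.4996) = -35.4989°
θ_1 = β − ψ = -19.0028°
θ_3 = φ − θ_1 − θ_2 = -85.9930° (wrapped to (-180°,180°])

-19.003 -60.004 -85.993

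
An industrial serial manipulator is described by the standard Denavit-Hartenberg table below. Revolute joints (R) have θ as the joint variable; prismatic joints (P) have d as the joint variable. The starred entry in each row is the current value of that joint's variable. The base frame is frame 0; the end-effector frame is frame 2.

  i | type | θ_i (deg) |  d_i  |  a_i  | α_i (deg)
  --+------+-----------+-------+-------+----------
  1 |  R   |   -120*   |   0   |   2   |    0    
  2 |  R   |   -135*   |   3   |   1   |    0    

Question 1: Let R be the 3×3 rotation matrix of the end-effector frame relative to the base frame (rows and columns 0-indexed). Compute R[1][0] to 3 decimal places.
End-effector x-axis (col 0 of R) = (-0.2588,0.9659,0.0000)
R[1][0] = 0.9659

0.966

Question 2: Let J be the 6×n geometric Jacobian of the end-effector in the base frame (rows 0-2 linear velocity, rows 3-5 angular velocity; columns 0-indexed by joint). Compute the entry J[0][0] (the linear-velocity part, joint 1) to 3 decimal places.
axis z_0 = ẑ; lever o_n−o_0 = (-1.2588,-0.7661,3.0000)
cross product → J_v[:, 0] = (0.7661,-1.2588,0.0000)
J_ω[:, 0] = z_0
entry J[0][0] = 0.7661

0.766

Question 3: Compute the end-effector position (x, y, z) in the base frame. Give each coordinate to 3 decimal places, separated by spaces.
after link 1: o_1 = (-1.0000, -1.7321, 0.0000)
after link 2: o_2 = (-1.2588, -0.7661, 3.0000)

-1.259 -0.766 3.000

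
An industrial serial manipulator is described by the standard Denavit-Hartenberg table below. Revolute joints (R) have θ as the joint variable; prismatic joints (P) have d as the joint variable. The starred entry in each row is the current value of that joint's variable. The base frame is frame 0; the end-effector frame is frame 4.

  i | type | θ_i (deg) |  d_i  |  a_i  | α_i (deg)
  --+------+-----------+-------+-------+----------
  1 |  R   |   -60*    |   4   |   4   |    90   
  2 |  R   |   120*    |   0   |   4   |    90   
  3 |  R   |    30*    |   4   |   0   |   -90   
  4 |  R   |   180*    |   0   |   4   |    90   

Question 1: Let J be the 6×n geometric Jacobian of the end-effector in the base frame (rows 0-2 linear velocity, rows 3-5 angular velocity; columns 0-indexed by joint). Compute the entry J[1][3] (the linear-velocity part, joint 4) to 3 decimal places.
axis z_3 = (-0.6250,-0.6495,-0.4330); lever o_n−o_3 = (2.5981,-0.5000,-3.0000)
cross product → J_v[:, 3] = (1.7321,-3.0000,2.0000)
J_ω[:, 3] = z_3
entry J[1][3] = -3.0000

-3.000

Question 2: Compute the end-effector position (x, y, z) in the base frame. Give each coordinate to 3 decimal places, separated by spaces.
5.330 -5.232 6.464

after link 1: o_1 = (2.0000, -3.4641, 4.0000)
after link 2: o_2 = (1.0000, -1.7321, 7.4641)
after link 3: o_3 = (2.7321, -4.7321, 9.4641)
after link 4: o_4 = (5.3301, -5.2321, 6.4641)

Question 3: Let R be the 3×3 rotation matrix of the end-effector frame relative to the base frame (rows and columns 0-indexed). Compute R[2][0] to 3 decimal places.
-0.750

End-effector x-axis (col 0 of R) = (0.6495,-0.1250,-0.7500)
R[2][0] = -0.7500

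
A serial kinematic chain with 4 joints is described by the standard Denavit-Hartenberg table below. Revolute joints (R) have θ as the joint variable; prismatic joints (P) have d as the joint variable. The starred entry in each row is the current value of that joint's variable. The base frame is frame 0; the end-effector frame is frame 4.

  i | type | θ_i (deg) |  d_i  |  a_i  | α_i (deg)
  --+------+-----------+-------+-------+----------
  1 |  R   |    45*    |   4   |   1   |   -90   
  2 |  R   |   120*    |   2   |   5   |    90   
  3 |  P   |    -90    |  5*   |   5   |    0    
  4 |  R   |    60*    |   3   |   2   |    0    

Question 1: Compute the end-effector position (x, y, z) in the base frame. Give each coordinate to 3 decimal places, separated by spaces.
after link 1: o_1 = (0.7071, 0.7071, 4.0000)
after link 2: o_2 = (-2.4749, 0.3536, -0.3301)
after link 3: o_3 = (4.1225, -0.1201, -2.8301)
after link 4: o_4 = (6.0544, 0.3975, -5.8301)

6.054 0.398 -5.830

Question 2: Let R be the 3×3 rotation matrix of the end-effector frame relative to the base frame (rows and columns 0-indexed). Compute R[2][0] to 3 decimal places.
End-effector x-axis (col 0 of R) = (0.0474,-0.6597,-0.7500)
R[2][0] = -0.7500

-0.750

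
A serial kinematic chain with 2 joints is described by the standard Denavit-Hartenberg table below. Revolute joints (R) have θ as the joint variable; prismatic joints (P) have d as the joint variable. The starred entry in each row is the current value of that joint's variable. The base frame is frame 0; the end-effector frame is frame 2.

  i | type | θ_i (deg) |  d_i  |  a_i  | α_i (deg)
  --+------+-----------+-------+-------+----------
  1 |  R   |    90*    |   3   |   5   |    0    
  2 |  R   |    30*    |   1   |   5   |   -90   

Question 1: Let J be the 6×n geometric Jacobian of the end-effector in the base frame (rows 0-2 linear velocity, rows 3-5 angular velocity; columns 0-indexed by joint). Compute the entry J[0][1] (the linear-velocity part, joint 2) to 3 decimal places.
-4.330

axis z_1 = (0.0000,0.0000,1.0000); lever o_n−o_1 = (-2.5000,4.3301,1.0000)
cross product → J_v[:, 1] = (-4.3301,-2.5000,0.0000)
J_ω[:, 1] = z_1
entry J[0][1] = -4.3301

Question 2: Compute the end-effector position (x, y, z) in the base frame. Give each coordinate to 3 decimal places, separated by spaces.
after link 1: o_1 = (0.0000, 5.0000, 3.0000)
after link 2: o_2 = (-2.5000, 9.3301, 4.0000)

-2.500 9.330 4.000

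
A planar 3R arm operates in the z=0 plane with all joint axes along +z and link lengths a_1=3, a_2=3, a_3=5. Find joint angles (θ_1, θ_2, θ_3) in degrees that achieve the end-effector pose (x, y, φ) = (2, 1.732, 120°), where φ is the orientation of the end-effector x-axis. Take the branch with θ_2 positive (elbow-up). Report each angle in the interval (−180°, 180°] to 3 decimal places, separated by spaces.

-60.000 59.999 120.001

wrist centre = target − a_3·(cos φ, sin φ) = (4.5000, -2.5981)
cos θ_2 = (27.0003−3²−3²)/(2·3·3) = 0.5000; θ_2 = 59.9990° (elbow-up)
β = atan2(-2.5981,4.5000) = -30.0005°; ψ = atan2(2.5981,4.5000) = 29.9995°
θ_1 = β − ψ = -60.0000°
θ_3 = φ − θ_1 − θ_2 = 120.0010° (wrapped to (-180°,180°])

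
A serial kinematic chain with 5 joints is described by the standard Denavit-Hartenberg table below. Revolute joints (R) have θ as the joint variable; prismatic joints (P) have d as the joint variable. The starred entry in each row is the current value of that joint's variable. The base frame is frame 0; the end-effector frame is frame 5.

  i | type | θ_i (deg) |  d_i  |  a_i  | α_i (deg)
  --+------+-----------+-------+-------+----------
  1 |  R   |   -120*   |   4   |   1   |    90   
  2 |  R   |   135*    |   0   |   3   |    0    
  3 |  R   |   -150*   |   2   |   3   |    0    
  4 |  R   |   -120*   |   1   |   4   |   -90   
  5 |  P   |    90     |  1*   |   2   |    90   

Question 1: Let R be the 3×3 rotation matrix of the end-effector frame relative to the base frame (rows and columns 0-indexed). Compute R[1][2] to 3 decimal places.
0.612

End-effector z-axis (col 2 of R) = (0.3536,0.6124,-0.7071)
R[1][2] = 0.6124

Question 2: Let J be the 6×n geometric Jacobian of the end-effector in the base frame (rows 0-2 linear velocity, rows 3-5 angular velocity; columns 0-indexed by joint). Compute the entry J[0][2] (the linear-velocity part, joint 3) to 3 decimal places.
axis z_2 = (-0.8660,0.5000,0.0000); lever o_n−o_2 = (-1.2543,-0.1724,-4.3120)
cross product → J_v[:, 2] = (-2.1560,-3.7343,0.7765)
J_ω[:, 2] = z_2
entry J[0][2] = -2.1560

-2.156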